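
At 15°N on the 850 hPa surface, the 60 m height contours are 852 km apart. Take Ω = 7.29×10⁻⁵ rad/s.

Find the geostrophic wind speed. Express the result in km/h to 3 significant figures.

Coriolis parameter at 15°N:
f = 2Ω sin φ = 2 × 7.29×10⁻⁵ × sin 15° = 3.77×10⁻⁵ s⁻¹
Height gradient: |∂Z/∂n| = 60 m / 852000 m = 7.04×10⁻⁵
On a pressure surface, geostrophic balance gives V_g = (g/f)|∂Z/∂n|:
V_g = 9.81 × 7.04×10⁻⁵ / 3.77×10⁻⁵ = 18.3 m/s
Converting: 18.3 m/s × 3.6 = 65.9 km/h

65.9 km/h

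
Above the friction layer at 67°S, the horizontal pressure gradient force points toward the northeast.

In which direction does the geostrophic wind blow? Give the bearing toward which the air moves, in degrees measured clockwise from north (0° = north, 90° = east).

The pressure-gradient force points toward the northeast (bearing 045°).
Geostrophic balance: in the Southern Hemisphere the Coriolis force deflects motion to the left, so the geostrophic wind blows 90° to the left of the pressure-gradient force (low pressure on the right).
Rotating 045° by 90° counterclockwise gives 315° — the wind blows toward the northwest.

315°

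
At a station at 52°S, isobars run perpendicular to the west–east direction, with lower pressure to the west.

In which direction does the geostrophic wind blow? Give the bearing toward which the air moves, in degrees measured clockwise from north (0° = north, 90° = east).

The pressure-gradient force points toward the west (bearing 270°).
Geostrophic balance: in the Southern Hemisphere the Coriolis force deflects motion to the left, so the geostrophic wind blows 90° to the left of the pressure-gradient force (low pressure on the right).
Rotating 270° by 90° counterclockwise gives 180° — the wind blows toward the south.

180°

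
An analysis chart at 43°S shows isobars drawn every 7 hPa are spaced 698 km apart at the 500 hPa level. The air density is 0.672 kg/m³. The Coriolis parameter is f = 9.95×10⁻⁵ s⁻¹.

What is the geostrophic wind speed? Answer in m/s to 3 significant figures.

15.0 m/s

Pressure gradient: |∂P/∂n| = 700 Pa / 698000 m = 1.00×10⁻³ Pa/m
Geostrophic balance (pressure-gradient force = Coriolis force):
V_g = (1/(fρ)) |∂P/∂n| = 1.00×10⁻³ / (9.95×10⁻⁵ × 0.672) = 15.0 m/s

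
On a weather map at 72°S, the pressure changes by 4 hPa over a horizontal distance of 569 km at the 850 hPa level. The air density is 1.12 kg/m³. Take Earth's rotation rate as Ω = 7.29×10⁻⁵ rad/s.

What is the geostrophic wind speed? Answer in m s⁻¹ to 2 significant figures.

4.5 m s⁻¹

Coriolis parameter at 72°S:
f = 2Ω sin φ = 2 × 7.29×10⁻⁵ × sin 72° = 1.39×10⁻⁴ s⁻¹
Pressure gradient: |∂P/∂n| = 400 Pa / 569000 m = 7.03×10⁻⁴ Pa/m
Geostrophic balance (pressure-gradient force = Coriolis force):
V_g = (1/(fρ)) |∂P/∂n| = 7.03×10⁻⁴ / (1.39×10⁻⁴ × 1.12) = 4.53 m/s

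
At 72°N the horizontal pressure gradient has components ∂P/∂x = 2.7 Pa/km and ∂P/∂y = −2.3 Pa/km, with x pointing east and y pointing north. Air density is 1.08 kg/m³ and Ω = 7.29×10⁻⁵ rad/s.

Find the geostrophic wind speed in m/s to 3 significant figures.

Coriolis parameter at 72°N:
f = 2Ω sin φ = 2 × 7.29×10⁻⁵ × sin 72° = 1.39×10⁻⁴ s⁻¹
Component geostrophic relations (x east, y north):
u_g = −(1/(fρ)) ∂P/∂y,  v_g = (1/(fρ)) ∂P/∂x
u_g = −(−2.3×10⁻³)/(1.39×10⁻⁴ × 1.08) = 15.4 m/s;  v_g = (2.7×10⁻³)/(1.39×10⁻⁴ × 1.08) = 18.0 m/s
|V_g| = √(u_g² + v_g²) = 23.7 m/s

23.7 m/s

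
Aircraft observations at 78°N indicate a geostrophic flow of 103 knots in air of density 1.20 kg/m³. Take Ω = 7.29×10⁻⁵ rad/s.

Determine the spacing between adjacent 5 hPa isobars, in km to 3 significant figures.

55.1 km

Coriolis parameter at 78°N:
f = 2Ω sin φ = 2 × 7.29×10⁻⁵ × sin 78° = 1.43×10⁻⁴ s⁻¹
Wind speed in SI: 103 knots = 53.0 m/s
Geostrophic balance rearranged: |∂P/∂n| = f ρ V_g
|∂P/∂n| = 1.43×10⁻⁴ × 1.20 × 53.0 = 9.07×10⁻³ Pa/m
Isobar spacing: Δn = ΔP/|∂P/∂n| = 500 Pa / 9.07×10⁻³ Pa/m = 55138 m ≈ 55.1 km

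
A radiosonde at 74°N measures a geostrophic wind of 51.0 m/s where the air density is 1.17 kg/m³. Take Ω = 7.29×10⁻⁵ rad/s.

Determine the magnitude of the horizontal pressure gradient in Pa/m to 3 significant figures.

Coriolis parameter at 74°N:
f = 2Ω sin φ = 2 × 7.29×10⁻⁵ × sin 74° = 1.40×10⁻⁴ s⁻¹
Geostrophic balance rearranged: |∂P/∂n| = f ρ V_g
|∂P/∂n| = 1.40×10⁻⁴ × 1.17 × 51.0 = 8.36×10⁻³ Pa/m

8.36×10⁻³ Pa/m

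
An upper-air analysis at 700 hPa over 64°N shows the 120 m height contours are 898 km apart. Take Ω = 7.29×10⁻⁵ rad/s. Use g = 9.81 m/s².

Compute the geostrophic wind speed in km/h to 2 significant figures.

Coriolis parameter at 64°N:
f = 2Ω sin φ = 2 × 7.29×10⁻⁵ × sin 64° = 1.31×10⁻⁴ s⁻¹
Height gradient: |∂Z/∂n| = 120 m / 898000 m = 1.34×10⁻⁴
On a pressure surface, geostrophic balance gives V_g = (g/f)|∂Z/∂n|:
V_g = 9.81 × 1.34×10⁻⁴ / 1.31×10⁻⁴ = 10.0 m/s
Converting: 10.0 m/s × 3.6 = 36 km/h

36 km/h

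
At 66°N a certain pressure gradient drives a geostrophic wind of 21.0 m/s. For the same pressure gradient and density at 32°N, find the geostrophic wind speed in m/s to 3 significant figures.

36.2 m/s

With the same pressure gradient and density, V_g ∝ 1/f ∝ 1/sin φ.
V₂ = V₁ · sin φ₁ / sin φ₂ = 21.0 × sin 66° / sin 32°
V₂ = 21.0 × 0.9135/0.5299 = 36.2 m/s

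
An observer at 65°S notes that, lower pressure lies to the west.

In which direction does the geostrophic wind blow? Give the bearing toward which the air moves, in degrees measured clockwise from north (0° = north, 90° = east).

The pressure-gradient force points toward the west (bearing 270°).
Geostrophic balance: in the Southern Hemisphere the Coriolis force deflects motion to the left, so the geostrophic wind blows 90° to the left of the pressure-gradient force (low pressure on the right).
Rotating 270° by 90° counterclockwise gives 180° — the wind blows toward the south.

180°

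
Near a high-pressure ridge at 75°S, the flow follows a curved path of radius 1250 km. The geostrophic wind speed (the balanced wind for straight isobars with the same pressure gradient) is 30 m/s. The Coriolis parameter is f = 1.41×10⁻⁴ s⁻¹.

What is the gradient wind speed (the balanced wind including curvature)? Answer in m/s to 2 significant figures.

38 m/s

Around a high, pressure-gradient force acts outward with centrifugal, so Coriolis balances both:
fV = (1/ρ)|∂P/∂n| + V²/R  →  V² − fR·V + fR·V_g = 0
With fR = 1.41×10⁻⁴ × 1250×10³ m = 176 m/s:
V = [fR − √((fR)² − 4 fR V_g)]/2 = [176 − √(176² − 4×176×30)]/2 = 38.3 m/s
Supergeostrophic (V > V_g = 30 m/s), as expected around a high.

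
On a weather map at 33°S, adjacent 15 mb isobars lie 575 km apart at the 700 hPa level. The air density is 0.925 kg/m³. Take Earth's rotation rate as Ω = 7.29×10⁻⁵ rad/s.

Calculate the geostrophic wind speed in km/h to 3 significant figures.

128 km/h

Coriolis parameter at 33°S:
f = 2Ω sin φ = 2 × 7.29×10⁻⁵ × sin 33° = 7.94×10⁻⁵ s⁻¹
Pressure gradient: |∂P/∂n| = 1500 Pa / 575000 m = 2.61×10⁻³ Pa/m
Geostrophic balance (pressure-gradient force = Coriolis force):
V_g = (1/(fρ)) |∂P/∂n| = 2.61×10⁻³ / (7.94×10⁻⁵ × 0.925) = 35.5 m/s
Converting: 35.5 m/s × 3.6 = 128 km/h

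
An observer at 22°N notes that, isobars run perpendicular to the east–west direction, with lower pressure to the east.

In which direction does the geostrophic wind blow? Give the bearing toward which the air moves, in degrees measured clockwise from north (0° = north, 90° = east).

180°

The pressure-gradient force points toward the east (bearing 090°).
Geostrophic balance: in the Northern Hemisphere the Coriolis force deflects motion to the right, so the geostrophic wind blows 90° to the right of the pressure-gradient force (low pressure on the left).
Rotating 090° by 90° clockwise gives 180° — the wind blows toward the south.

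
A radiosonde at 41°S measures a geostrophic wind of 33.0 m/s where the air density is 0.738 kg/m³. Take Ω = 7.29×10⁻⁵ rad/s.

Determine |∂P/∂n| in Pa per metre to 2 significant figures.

2.3×10⁻³ Pa/m

Coriolis parameter at 41°S:
f = 2Ω sin φ = 2 × 7.29×10⁻⁵ × sin 41° = 9.57×10⁻⁵ s⁻¹
Geostrophic balance rearranged: |∂P/∂n| = f ρ V_g
|∂P/∂n| = 9.57×10⁻⁵ × 0.738 × 33.0 = 2.33×10⁻³ Pa/m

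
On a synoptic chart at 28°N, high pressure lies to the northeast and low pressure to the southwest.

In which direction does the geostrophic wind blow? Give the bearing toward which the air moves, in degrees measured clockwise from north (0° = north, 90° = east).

315°

The pressure-gradient force points toward the southwest (bearing 225°).
Geostrophic balance: in the Northern Hemisphere the Coriolis force deflects motion to the right, so the geostrophic wind blows 90° to the right of the pressure-gradient force (low pressure on the left).
Rotating 225° by 90° clockwise gives 315° — the wind blows toward the northwest.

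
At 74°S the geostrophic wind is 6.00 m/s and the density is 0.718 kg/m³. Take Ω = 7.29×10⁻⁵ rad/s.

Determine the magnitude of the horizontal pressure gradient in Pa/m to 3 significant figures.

6.04×10⁻⁴ Pa/m

Coriolis parameter at 74°S:
f = 2Ω sin φ = 2 × 7.29×10⁻⁵ × sin 74° = 1.40×10⁻⁴ s⁻¹
Geostrophic balance rearranged: |∂P/∂n| = f ρ V_g
|∂P/∂n| = 1.40×10⁻⁴ × 0.718 × 6.00 = 6.04×10⁻⁴ Pa/m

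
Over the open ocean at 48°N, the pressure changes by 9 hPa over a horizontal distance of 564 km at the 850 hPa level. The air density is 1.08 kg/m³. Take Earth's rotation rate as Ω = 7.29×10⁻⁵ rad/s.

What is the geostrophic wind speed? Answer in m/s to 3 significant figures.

Coriolis parameter at 48°N:
f = 2Ω sin φ = 2 × 7.29×10⁻⁵ × sin 48° = 1.08×10⁻⁴ s⁻¹
Pressure gradient: |∂P/∂n| = 900 Pa / 564000 m = 1.60×10⁻³ Pa/m
Geostrophic balance (pressure-gradient force = Coriolis force):
V_g = (1/(fρ)) |∂P/∂n| = 1.60×10⁻³ / (1.08×10⁻⁴ × 1.08) = 13.6 m/s

13.6 m/s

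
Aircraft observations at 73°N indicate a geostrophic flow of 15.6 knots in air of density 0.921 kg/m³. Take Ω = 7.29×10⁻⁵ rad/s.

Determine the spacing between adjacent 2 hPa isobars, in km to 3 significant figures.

194 km

Coriolis parameter at 73°N:
f = 2Ω sin φ = 2 × 7.29×10⁻⁵ × sin 73° = 1.39×10⁻⁴ s⁻¹
Wind speed in SI: 15.6 knots = 8.03 m/s
Geostrophic balance rearranged: |∂P/∂n| = f ρ V_g
|∂P/∂n| = 1.39×10⁻⁴ × 0.921 × 8.03 = 1.03×10⁻³ Pa/m
Isobar spacing: Δn = ΔP/|∂P/∂n| = 200 Pa / 1.03×10⁻³ Pa/m = 194068 m ≈ 194 km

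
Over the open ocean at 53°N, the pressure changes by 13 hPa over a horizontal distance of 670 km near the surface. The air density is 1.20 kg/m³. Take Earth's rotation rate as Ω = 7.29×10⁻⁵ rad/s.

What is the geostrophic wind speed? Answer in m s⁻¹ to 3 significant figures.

13.9 m s⁻¹

Coriolis parameter at 53°N:
f = 2Ω sin φ = 2 × 7.29×10⁻⁵ × sin 53° = 1.16×10⁻⁴ s⁻¹
Pressure gradient: |∂P/∂n| = 1300 Pa / 670000 m = 1.94×10⁻³ Pa/m
Geostrophic balance (pressure-gradient force = Coriolis force):
V_g = (1/(fρ)) |∂P/∂n| = 1.94×10⁻³ / (1.16×10⁻⁴ × 1.20) = 13.9 m/s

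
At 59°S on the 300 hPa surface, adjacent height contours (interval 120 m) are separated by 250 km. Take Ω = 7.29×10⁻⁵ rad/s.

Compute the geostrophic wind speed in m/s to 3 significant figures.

Coriolis parameter at 59°S:
f = 2Ω sin φ = 2 × 7.29×10⁻⁵ × sin 59° = 1.25×10⁻⁴ s⁻¹
Height gradient: |∂Z/∂n| = 120 m / 250000 m = 4.80×10⁻⁴
On a pressure surface, geostrophic balance gives V_g = (g/f)|∂Z/∂n|:
V_g = 9.81 × 4.80×10⁻⁴ / 1.25×10⁻⁴ = 37.7 m/s

37.7 m/s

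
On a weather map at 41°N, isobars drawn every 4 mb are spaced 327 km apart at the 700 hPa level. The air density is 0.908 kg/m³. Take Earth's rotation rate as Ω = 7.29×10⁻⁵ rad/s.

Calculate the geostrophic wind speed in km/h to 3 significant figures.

Coriolis parameter at 41°N:
f = 2Ω sin φ = 2 × 7.29×10⁻⁵ × sin 41° = 9.57×10⁻⁵ s⁻¹
Pressure gradient: |∂P/∂n| = 400 Pa / 327000 m = 1.22×10⁻³ Pa/m
Geostrophic balance (pressure-gradient force = Coriolis force):
V_g = (1/(fρ)) |∂P/∂n| = 1.22×10⁻³ / (9.57×10⁻⁵ × 0.908) = 14.1 m/s
Converting: 14.1 m/s × 3.6 = 50.7 km/h

50.7 km/h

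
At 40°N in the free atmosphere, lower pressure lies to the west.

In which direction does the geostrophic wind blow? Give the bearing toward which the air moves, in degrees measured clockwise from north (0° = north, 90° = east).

000°

The pressure-gradient force points toward the west (bearing 270°).
Geostrophic balance: in the Northern Hemisphere the Coriolis force deflects motion to the right, so the geostrophic wind blows 90° to the right of the pressure-gradient force (low pressure on the left).
Rotating 270° by 90° clockwise gives 000° — the wind blows toward the north.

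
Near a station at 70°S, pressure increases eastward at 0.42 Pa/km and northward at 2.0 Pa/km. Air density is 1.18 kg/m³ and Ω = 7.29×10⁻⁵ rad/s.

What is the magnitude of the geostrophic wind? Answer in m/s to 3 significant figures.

12.6 m/s

Coriolis parameter at 70°S:
f = 2Ω sin φ = 2 × 7.29×10⁻⁵ × sin 70° = 1.37×10⁻⁴ s⁻¹
In the Southern Hemisphere f is negative: f = −1.37×10⁻⁴ s⁻¹.
Component geostrophic relations (x east, y north):
u_g = −(1/(fρ)) ∂P/∂y,  v_g = (1/(fρ)) ∂P/∂x
u_g = −(2.0×10⁻³)/(−1.37×10⁻⁴ × 1.18) = 12.4 m/s;  v_g = (0.42×10⁻³)/(−1.37×10⁻⁴ × 1.18) = −2.60 m/s
|V_g| = √(u_g² + v_g²) = 12.6 m/s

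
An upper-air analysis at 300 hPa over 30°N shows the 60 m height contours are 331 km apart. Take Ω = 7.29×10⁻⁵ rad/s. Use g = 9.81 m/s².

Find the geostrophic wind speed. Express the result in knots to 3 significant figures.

Coriolis parameter at 30°N:
f = 2Ω sin φ = 2 × 7.29×10⁻⁵ × sin 30° = 7.29×10⁻⁵ s⁻¹
Height gradient: |∂Z/∂n| = 60 m / 331000 m = 1.81×10⁻⁴
On a pressure surface, geostrophic balance gives V_g = (g/f)|∂Z/∂n|:
V_g = 9.81 × 1.81×10⁻⁴ / 7.29×10⁻⁵ = 24.4 m/s
Converting: 24.4 m/s × 1.944 = 47.4 knots

47.4 knots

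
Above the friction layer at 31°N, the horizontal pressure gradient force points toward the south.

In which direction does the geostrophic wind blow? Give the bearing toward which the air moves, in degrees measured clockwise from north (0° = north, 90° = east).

The pressure-gradient force points toward the south (bearing 180°).
Geostrophic balance: in the Northern Hemisphere the Coriolis force deflects motion to the right, so the geostrophic wind blows 90° to the right of the pressure-gradient force (low pressure on the left).
Rotating 180° by 90° clockwise gives 270° — the wind blows toward the west.

270°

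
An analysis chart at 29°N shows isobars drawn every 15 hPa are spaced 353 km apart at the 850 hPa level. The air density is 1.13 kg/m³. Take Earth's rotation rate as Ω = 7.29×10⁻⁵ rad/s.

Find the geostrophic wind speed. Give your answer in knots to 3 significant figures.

Coriolis parameter at 29°N:
f = 2Ω sin φ = 2 × 7.29×10⁻⁵ × sin 29° = 7.07×10⁻⁵ s⁻¹
Pressure gradient: |∂P/∂n| = 1500 Pa / 353000 m = 4.25×10⁻³ Pa/m
Geostrophic balance (pressure-gradient force = Coriolis force):
V_g = (1/(fρ)) |∂P/∂n| = 4.25×10⁻³ / (7.07×10⁻⁵ × 1.13) = 53.2 m/s
Converting: 53.2 m/s × 1.944 = 103 knots

103 knots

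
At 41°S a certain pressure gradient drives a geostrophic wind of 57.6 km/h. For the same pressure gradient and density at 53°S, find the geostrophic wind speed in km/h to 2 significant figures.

47 km/h

With the same pressure gradient and density, V_g ∝ 1/f ∝ 1/sin φ.
V₂ = V₁ · sin φ₁ / sin φ₂ = 57.6 × sin 41° / sin 53°
V₂ = 57.6 × 0.6561/0.7986 = 47 km/h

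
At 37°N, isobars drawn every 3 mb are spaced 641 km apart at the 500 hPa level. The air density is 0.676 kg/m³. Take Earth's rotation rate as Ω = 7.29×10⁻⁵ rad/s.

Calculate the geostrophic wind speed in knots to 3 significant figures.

15.3 knots

Coriolis parameter at 37°N:
f = 2Ω sin φ = 2 × 7.29×10⁻⁵ × sin 37° = 8.77×10⁻⁵ s⁻¹
Pressure gradient: |∂P/∂n| = 300 Pa / 641000 m = 4.68×10⁻⁴ Pa/m
Geostrophic balance (pressure-gradient force = Coriolis force):
V_g = (1/(fρ)) |∂P/∂n| = 4.68×10⁻⁴ / (8.77×10⁻⁵ × 0.676) = 7.89 m/s
Converting: 7.89 m/s × 1.944 = 15.3 knots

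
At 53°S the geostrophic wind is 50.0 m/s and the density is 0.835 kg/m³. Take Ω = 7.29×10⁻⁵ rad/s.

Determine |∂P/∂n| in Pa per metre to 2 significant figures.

4.9×10⁻³ Pa/m

Coriolis parameter at 53°S:
f = 2Ω sin φ = 2 × 7.29×10⁻⁵ × sin 53° = 1.16×10⁻⁴ s⁻¹
Geostrophic balance rearranged: |∂P/∂n| = f ρ V_g
|∂P/∂n| = 1.16×10⁻⁴ × 0.835 × 50.0 = 4.86×10⁻³ Pa/m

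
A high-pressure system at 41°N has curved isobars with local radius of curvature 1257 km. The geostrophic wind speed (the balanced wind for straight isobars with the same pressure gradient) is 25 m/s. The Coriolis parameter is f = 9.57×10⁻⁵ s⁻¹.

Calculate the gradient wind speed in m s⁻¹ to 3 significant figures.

Around a high, pressure-gradient force acts outward with centrifugal, so Coriolis balances both:
fV = (1/ρ)|∂P/∂n| + V²/R  →  V² − fR·V + fR·V_g = 0
With fR = 9.57×10⁻⁵ × 1257×10³ m = 120 m/s:
V = [fR − √((fR)² − 4 fR V_g)]/2 = [120 − √(120² − 4×120×25)]/2 = 35.4 m/s
Supergeostrophic (V > V_g = 25 m/s), as expected around a high.

35.4 m s⁻¹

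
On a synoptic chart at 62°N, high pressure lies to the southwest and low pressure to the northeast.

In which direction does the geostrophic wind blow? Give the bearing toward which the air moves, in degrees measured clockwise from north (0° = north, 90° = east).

The pressure-gradient force points toward the northeast (bearing 045°).
Geostrophic balance: in the Northern Hemisphere the Coriolis force deflects motion to the right, so the geostrophic wind blows 90° to the right of the pressure-gradient force (low pressure on the left).
Rotating 045° by 90° clockwise gives 135° — the wind blows toward the southeast.

135°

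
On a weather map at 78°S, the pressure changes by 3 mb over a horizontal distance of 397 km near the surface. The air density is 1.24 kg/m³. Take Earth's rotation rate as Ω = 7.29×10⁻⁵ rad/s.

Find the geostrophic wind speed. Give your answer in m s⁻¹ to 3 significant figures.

Coriolis parameter at 78°S:
f = 2Ω sin φ = 2 × 7.29×10⁻⁵ × sin 78° = 1.43×10⁻⁴ s⁻¹
Pressure gradient: |∂P/∂n| = 300 Pa / 397000 m = 7.56×10⁻⁴ Pa/m
Geostrophic balance (pressure-gradient force = Coriolis force):
V_g = (1/(fρ)) |∂P/∂n| = 7.56×10⁻⁴ / (1.43×10⁻⁴ × 1.24) = 4.27 m/s

4.27 m s⁻¹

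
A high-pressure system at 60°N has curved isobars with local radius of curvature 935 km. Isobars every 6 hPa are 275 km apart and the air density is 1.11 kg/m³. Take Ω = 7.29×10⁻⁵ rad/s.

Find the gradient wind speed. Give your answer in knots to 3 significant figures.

35.9 knots

Coriolis parameter at 60°N:
f = 2Ω sin φ = 2 × 7.29×10⁻⁵ × sin 60° = 1.26×10⁻⁴ s⁻¹
Pressure gradient: |∂P/∂n| = 600 Pa / 275000 m = 2.18×10⁻³ Pa/m
Geostrophic speed: V_g = |∂P/∂n|/(fρ) = 2.18×10⁻³/(1.26×10⁻⁴ × 1.11) = 15.6 m/s
Around a high, pressure-gradient force acts outward with centrifugal, so Coriolis balances both:
fV = (1/ρ)|∂P/∂n| + V²/R  →  V² − fR·V + fR·V_g = 0
With fR = 1.26×10⁻⁴ × 935×10³ m = 118 m/s:
V = [fR − √((fR)² − 4 fR V_g)]/2 = [118 − √(118² − 4×118×15.6)]/2 = 18.5 m/s
Supergeostrophic (V > V_g = 15.6 m/s), as expected around a high.
Converting: 18.5 m/s × 1.944 = 35.9 knots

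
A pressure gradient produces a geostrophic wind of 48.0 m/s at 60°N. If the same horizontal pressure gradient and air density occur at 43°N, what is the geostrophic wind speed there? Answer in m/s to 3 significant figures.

With the same pressure gradient and density, V_g ∝ 1/f ∝ 1/sin φ.
V₂ = V₁ · sin φ₁ / sin φ₂ = 48.0 × sin 60° / sin 43°
V₂ = 48.0 × 0.8660/0.6820 = 61.0 m/s

61.0 m/s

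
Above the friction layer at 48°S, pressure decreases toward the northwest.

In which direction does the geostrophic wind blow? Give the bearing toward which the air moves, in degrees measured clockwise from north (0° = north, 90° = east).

The pressure-gradient force points toward the northwest (bearing 315°).
Geostrophic balance: in the Southern Hemisphere the Coriolis force deflects motion to the left, so the geostrophic wind blows 90° to the left of the pressure-gradient force (low pressure on the right).
Rotating 315° by 90° counterclockwise gives 225° — the wind blows toward the southwest.

225°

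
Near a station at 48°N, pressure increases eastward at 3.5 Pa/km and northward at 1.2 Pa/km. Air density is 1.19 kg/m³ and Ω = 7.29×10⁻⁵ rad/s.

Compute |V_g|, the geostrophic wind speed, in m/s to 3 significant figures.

Coriolis parameter at 48°N:
f = 2Ω sin φ = 2 × 7.29×10⁻⁵ × sin 48° = 1.08×10⁻⁴ s⁻¹
Component geostrophic relations (x east, y north):
u_g = −(1/(fρ)) ∂P/∂y,  v_g = (1/(fρ)) ∂P/∂x
u_g = −(1.2×10⁻³)/(1.08×10⁻⁴ × 1.19) = −9.31 m/s;  v_g = (3.5×10⁻³)/(1.08×10⁻⁴ × 1.19) = 27.1 m/s
|V_g| = √(u_g² + v_g²) = 28.7 m/s

28.7 m/s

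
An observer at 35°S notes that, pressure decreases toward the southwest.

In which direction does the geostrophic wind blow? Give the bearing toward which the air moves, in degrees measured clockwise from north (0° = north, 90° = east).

135°

The pressure-gradient force points toward the southwest (bearing 225°).
Geostrophic balance: in the Southern Hemisphere the Coriolis force deflects motion to the left, so the geostrophic wind blows 90° to the left of the pressure-gradient force (low pressure on the right).
Rotating 225° by 90° counterclockwise gives 135° — the wind blows toward the southeast.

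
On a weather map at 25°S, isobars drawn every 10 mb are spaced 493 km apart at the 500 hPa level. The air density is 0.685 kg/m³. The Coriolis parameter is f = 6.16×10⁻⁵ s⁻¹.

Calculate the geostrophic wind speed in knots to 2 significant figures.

93 knots

Pressure gradient: |∂P/∂n| = 1000 Pa / 493000 m = 2.03×10⁻³ Pa/m
Geostrophic balance (pressure-gradient force = Coriolis force):
V_g = (1/(fρ)) |∂P/∂n| = 2.03×10⁻³ / (6.16×10⁻⁵ × 0.685) = 48.1 m/s
Converting: 48.1 m/s × 1.944 = 93 knots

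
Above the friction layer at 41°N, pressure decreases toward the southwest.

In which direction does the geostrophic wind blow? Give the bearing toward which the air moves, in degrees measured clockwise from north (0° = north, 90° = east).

315°

The pressure-gradient force points toward the southwest (bearing 225°).
Geostrophic balance: in the Northern Hemisphere the Coriolis force deflects motion to the right, so the geostrophic wind blows 90° to the right of the pressure-gradient force (low pressure on the left).
Rotating 225° by 90° clockwise gives 315° — the wind blows toward the northwest.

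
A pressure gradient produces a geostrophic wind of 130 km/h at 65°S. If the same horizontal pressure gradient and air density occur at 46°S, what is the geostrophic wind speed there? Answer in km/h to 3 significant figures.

With the same pressure gradient and density, V_g ∝ 1/f ∝ 1/sin φ.
V₂ = V₁ · sin φ₁ / sin φ₂ = 130 × sin 65° / sin 46°
V₂ = 130 × 0.9063/0.7193 = 164 km/h

164 km/h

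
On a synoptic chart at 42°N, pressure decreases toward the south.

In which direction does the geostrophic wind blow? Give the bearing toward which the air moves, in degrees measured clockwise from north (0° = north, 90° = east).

270°

The pressure-gradient force points toward the south (bearing 180°).
Geostrophic balance: in the Northern Hemisphere the Coriolis force deflects motion to the right, so the geostrophic wind blows 90° to the right of the pressure-gradient force (low pressure on the left).
Rotating 180° by 90° clockwise gives 270° — the wind blows toward the west.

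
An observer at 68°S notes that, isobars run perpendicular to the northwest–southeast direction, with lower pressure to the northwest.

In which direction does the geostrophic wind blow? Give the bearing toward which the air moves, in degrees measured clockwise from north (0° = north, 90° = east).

225°

The pressure-gradient force points toward the northwest (bearing 315°).
Geostrophic balance: in the Southern Hemisphere the Coriolis force deflects motion to the left, so the geostrophic wind blows 90° to the left of the pressure-gradient force (low pressure on the right).
Rotating 315° by 90° counterclockwise gives 225° — the wind blows toward the southwest.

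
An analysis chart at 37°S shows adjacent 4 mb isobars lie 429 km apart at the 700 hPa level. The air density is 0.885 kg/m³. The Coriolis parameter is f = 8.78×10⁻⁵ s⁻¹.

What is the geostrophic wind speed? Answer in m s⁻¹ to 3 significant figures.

12.0 m s⁻¹

Pressure gradient: |∂P/∂n| = 400 Pa / 429000 m = 9.32×10⁻⁴ Pa/m
Geostrophic balance (pressure-gradient force = Coriolis force):
V_g = (1/(fρ)) |∂P/∂n| = 9.32×10⁻⁴ / (8.78×10⁻⁵ × 0.885) = 12.0 m/s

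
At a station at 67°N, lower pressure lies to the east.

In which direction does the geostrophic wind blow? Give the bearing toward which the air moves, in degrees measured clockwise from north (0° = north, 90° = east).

180°

The pressure-gradient force points toward the east (bearing 090°).
Geostrophic balance: in the Northern Hemisphere the Coriolis force deflects motion to the right, so the geostrophic wind blows 90° to the right of the pressure-gradient force (low pressure on the left).
Rotating 090° by 90° clockwise gives 180° — the wind blows toward the south.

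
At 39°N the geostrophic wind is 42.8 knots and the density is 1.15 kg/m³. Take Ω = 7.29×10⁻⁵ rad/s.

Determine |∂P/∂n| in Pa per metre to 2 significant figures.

2.3×10⁻³ Pa/m

Coriolis parameter at 39°N:
f = 2Ω sin φ = 2 × 7.29×10⁻⁵ × sin 39° = 9.18×10⁻⁵ s⁻¹
Wind speed in SI: 42.8 knots = 22.0 m/s
Geostrophic balance rearranged: |∂P/∂n| = f ρ V_g
|∂P/∂n| = 9.18×10⁻⁵ × 1.15 × 22.0 = 2.32×10⁻³ Pa/m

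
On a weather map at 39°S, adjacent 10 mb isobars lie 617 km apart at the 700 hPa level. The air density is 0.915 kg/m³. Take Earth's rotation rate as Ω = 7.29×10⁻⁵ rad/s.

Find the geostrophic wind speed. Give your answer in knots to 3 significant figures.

Coriolis parameter at 39°S:
f = 2Ω sin φ = 2 × 7.29×10⁻⁵ × sin 39° = 9.18×10⁻⁵ s⁻¹
Pressure gradient: |∂P/∂n| = 1000 Pa / 617000 m = 1.62×10⁻³ Pa/m
Geostrophic balance (pressure-gradient force = Coriolis force):
V_g = (1/(fρ)) |∂P/∂n| = 1.62×10⁻³ / (9.18×10⁻⁵ × 0.915) = 19.3 m/s
Converting: 19.3 m/s × 1.944 = 37.5 knots

37.5 knots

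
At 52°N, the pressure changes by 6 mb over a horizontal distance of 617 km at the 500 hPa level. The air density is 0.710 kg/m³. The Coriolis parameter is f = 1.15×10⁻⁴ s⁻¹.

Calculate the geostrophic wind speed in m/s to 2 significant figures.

Pressure gradient: |∂P/∂n| = 600 Pa / 617000 m = 9.72×10⁻⁴ Pa/m
Geostrophic balance (pressure-gradient force = Coriolis force):
V_g = (1/(fρ)) |∂P/∂n| = 9.72×10⁻⁴ / (1.15×10⁻⁴ × 0.710) = 11.9 m/s

12 m/s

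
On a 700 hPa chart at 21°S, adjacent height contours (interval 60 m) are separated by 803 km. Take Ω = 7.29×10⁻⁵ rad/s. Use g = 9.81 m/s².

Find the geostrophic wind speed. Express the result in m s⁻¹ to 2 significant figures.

14 m s⁻¹

Coriolis parameter at 21°S:
f = 2Ω sin φ = 2 × 7.29×10⁻⁵ × sin 21° = 5.23×10⁻⁵ s⁻¹
Height gradient: |∂Z/∂n| = 60 m / 803000 m = 7.47×10⁻⁵
On a pressure surface, geostrophic balance gives V_g = (g/f)|∂Z/∂n|:
V_g = 9.81 × 7.47×10⁻⁵ / 5.23×10⁻⁵ = 14.0 m/s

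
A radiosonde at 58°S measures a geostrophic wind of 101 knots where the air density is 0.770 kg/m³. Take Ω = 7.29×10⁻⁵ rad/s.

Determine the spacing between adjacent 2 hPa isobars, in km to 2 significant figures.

Coriolis parameter at 58°S:
f = 2Ω sin φ = 2 × 7.29×10⁻⁵ × sin 58° = 1.24×10⁻⁴ s⁻¹
Wind speed in SI: 101 knots = 52.0 m/s
Geostrophic balance rearranged: |∂P/∂n| = f ρ V_g
|∂P/∂n| = 1.24×10⁻⁴ × 0.770 × 52.0 = 4.95×10⁻³ Pa/m
Isobar spacing: Δn = ΔP/|∂P/∂n| = 200 Pa / 4.95×10⁻³ Pa/m = 40430 m ≈ 40 km

40 km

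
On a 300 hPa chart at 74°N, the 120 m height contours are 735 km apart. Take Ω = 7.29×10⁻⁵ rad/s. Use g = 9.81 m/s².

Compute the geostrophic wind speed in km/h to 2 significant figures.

Coriolis parameter at 74°N:
f = 2Ω sin φ = 2 × 7.29×10⁻⁵ × sin 74° = 1.40×10⁻⁴ s⁻¹
Height gradient: |∂Z/∂n| = 120 m / 735000 m = 1.63×10⁻⁴
On a pressure surface, geostrophic balance gives V_g = (g/f)|∂Z/∂n|:
V_g = 9.81 × 1.63×10⁻⁴ / 1.40×10⁻⁴ = 11.4 m/s
Converting: 11.4 m/s × 3.6 = 41 km/h

41 km/h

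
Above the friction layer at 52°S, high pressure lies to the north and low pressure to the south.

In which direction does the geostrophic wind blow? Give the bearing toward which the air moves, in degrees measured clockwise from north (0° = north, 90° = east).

The pressure-gradient force points toward the south (bearing 180°).
Geostrophic balance: in the Southern Hemisphere the Coriolis force deflects motion to the left, so the geostrophic wind blows 90° to the left of the pressure-gradient force (low pressure on the right).
Rotating 180° by 90° counterclockwise gives 090° — the wind blows toward the east.

090°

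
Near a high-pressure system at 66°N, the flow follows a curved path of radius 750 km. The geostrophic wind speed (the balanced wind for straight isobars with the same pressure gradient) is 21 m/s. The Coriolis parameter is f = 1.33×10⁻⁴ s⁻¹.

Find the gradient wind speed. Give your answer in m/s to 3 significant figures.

Around a high, pressure-gradient force acts outward with centrifugal, so Coriolis balances both:
fV = (1/ρ)|∂P/∂n| + V²/R  →  V² − fR·V + fR·V_g = 0
With fR = 1.33×10⁻⁴ × 750×10³ m = 99.8 m/s:
V = [fR − √((fR)² − 4 fR V_g)]/2 = [99.8 − √(99.8² − 4×99.8×21)]/2 = 30.1 m/s
Supergeostrophic (V > V_g = 21 m/s), as expected around a high.

30.1 m/s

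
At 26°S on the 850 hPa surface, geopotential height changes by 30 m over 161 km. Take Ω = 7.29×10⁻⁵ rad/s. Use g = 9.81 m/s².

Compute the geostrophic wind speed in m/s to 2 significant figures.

29 m/s

Coriolis parameter at 26°S:
f = 2Ω sin φ = 2 × 7.29×10⁻⁵ × sin 26° = 6.39×10⁻⁵ s⁻¹
Height gradient: |∂Z/∂n| = 30 m / 161000 m = 1.86×10⁻⁴
On a pressure surface, geostrophic balance gives V_g = (g/f)|∂Z/∂n|:
V_g = 9.81 × 1.86×10⁻⁴ / 6.39×10⁻⁵ = 28.6 m/s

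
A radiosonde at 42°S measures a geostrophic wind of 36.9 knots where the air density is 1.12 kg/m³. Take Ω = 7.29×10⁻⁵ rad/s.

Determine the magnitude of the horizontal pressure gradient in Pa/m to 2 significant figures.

Coriolis parameter at 42°S:
f = 2Ω sin φ = 2 × 7.29×10⁻⁵ × sin 42° = 9.76×10⁻⁵ s⁻¹
Wind speed in SI: 36.9 knots = 19.0 m/s
Geostrophic balance rearranged: |∂P/∂n| = f ρ V_g
|∂P/∂n| = 9.76×10⁻⁵ × 1.12 × 19.0 = 2.07×10⁻³ Pa/m

2.1×10⁻³ Pa/m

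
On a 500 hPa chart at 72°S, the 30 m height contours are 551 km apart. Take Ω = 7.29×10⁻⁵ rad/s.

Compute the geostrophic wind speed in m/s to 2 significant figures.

Coriolis parameter at 72°S:
f = 2Ω sin φ = 2 × 7.29×10⁻⁵ × sin 72° = 1.39×10⁻⁴ s⁻¹
Height gradient: |∂Z/∂n| = 30 m / 551000 m = 5.44×10⁻⁵
On a pressure surface, geostrophic balance gives V_g = (g/f)|∂Z/∂n|:
V_g = 9.81 × 5.44×10⁻⁵ / 1.39×10⁻⁴ = 3.85 m/s

3.9 m/s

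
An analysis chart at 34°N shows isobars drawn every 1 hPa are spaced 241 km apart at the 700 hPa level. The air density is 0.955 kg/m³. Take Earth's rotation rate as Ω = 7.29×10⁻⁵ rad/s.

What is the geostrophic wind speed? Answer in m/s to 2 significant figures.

Coriolis parameter at 34°N:
f = 2Ω sin φ = 2 × 7.29×10⁻⁵ × sin 34° = 8.15×10⁻⁵ s⁻¹
Pressure gradient: |∂P/∂n| = 100 Pa / 241000 m = 4.15×10⁻⁴ Pa/m
Geostrophic balance (pressure-gradient force = Coriolis force):
V_g = (1/(fρ)) |∂P/∂n| = 4.15×10⁻⁴ / (8.15×10⁻⁵ × 0.955) = 5.33 m/s

5.3 m/s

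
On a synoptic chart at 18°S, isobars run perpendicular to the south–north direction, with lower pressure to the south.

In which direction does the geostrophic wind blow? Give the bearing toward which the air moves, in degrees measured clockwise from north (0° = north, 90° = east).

090°

The pressure-gradient force points toward the south (bearing 180°).
Geostrophic balance: in the Southern Hemisphere the Coriolis force deflects motion to the left, so the geostrophic wind blows 90° to the left of the pressure-gradient force (low pressure on the right).
Rotating 180° by 90° counterclockwise gives 090° — the wind blows toward the east.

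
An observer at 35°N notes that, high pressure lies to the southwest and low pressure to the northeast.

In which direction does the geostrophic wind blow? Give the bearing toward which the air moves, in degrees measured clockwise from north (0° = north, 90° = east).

The pressure-gradient force points toward the northeast (bearing 045°).
Geostrophic balance: in the Northern Hemisphere the Coriolis force deflects motion to the right, so the geostrophic wind blows 90° to the right of the pressure-gradient force (low pressure on the left).
Rotating 045° by 90° clockwise gives 135° — the wind blows toward the southeast.

135°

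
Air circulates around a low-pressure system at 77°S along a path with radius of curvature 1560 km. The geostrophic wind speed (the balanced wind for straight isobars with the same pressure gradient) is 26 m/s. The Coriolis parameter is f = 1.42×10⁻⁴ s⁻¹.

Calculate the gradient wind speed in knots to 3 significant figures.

Around a low, centrifugal force acts outward with Coriolis, so pressure-gradient force balances both:
(1/ρ)|∂P/∂n| = fV + V²/R  →  V² + fR·V − fR·V_g = 0
With fR = 1.42×10⁻⁴ × 1560×10³ m = 222 m/s:
V = [−fR + √((fR)² + 4 fR V_g)]/2 = [−222 + √(222² + 4×222×26)]/2 = 23.5 m/s
Subgeostrophic (V < V_g = 26 m/s), as expected around a low.
Converting: 23.5 m/s × 1.944 = 45.7 knots

45.7 knots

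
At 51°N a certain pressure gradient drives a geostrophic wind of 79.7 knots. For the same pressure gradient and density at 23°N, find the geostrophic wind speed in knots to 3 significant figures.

With the same pressure gradient and density, V_g ∝ 1/f ∝ 1/sin φ.
V₂ = V₁ · sin φ₁ / sin φ₂ = 79.7 × sin 51° / sin 23°
V₂ = 79.7 × 0.7771/0.3907 = 159 knots

159 knots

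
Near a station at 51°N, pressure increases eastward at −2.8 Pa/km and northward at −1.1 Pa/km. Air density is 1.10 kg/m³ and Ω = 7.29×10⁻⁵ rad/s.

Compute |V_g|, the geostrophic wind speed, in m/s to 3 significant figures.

Coriolis parameter at 51°N:
f = 2Ω sin φ = 2 × 7.29×10⁻⁵ × sin 51° = 1.13×10⁻⁴ s⁻¹
Component geostrophic relations (x east, y north):
u_g = −(1/(fρ)) ∂P/∂y,  v_g = (1/(fρ)) ∂P/∂x
u_g = −(−1.1×10⁻³)/(1.13×10⁻⁴ × 1.10) = 8.83 m/s;  v_g = (−2.8×10⁻³)/(1.13×10⁻⁴ × 1.10) = −22.5 m/s
|V_g| = √(u_g² + v_g²) = 24.1 m/s

24.1 m/s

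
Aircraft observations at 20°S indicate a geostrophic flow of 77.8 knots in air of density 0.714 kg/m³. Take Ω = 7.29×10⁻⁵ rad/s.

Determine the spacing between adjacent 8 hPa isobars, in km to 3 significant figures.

561 km

Coriolis parameter at 20°S:
f = 2Ω sin φ = 2 × 7.29×10⁻⁵ × sin 20° = 4.99×10⁻⁵ s⁻¹
Wind speed in SI: 77.8 knots = 40.0 m/s
Geostrophic balance rearranged: |∂P/∂n| = f ρ V_g
|∂P/∂n| = 4.99×10⁻⁵ × 0.714 × 40.0 = 1.43×10⁻³ Pa/m
Isobar spacing: Δn = ΔP/|∂P/∂n| = 800 Pa / 1.43×10⁻³ Pa/m = 561390 m ≈ 561 km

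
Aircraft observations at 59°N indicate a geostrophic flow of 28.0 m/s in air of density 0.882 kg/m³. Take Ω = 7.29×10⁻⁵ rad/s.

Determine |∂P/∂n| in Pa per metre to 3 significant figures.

3.09×10⁻³ Pa/m

Coriolis parameter at 59°N:
f = 2Ω sin φ = 2 × 7.29×10⁻⁵ × sin 59° = 1.25×10⁻⁴ s⁻¹
Geostrophic balance rearranged: |∂P/∂n| = f ρ V_g
|∂P/∂n| = 1.25×10⁻⁴ × 0.882 × 28.0 = 3.09×10⁻³ Pa/m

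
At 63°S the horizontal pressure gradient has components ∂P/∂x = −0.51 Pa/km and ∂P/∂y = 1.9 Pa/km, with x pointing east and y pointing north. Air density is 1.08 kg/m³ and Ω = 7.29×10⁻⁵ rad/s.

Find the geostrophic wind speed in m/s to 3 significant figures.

Coriolis parameter at 63°S:
f = 2Ω sin φ = 2 × 7.29×10⁻⁵ × sin 63° = 1.30×10⁻⁴ s⁻¹
In the Southern Hemisphere f is negative: f = −1.30×10⁻⁴ s⁻¹.
Component geostrophic relations (x east, y north):
u_g = −(1/(fρ)) ∂P/∂y,  v_g = (1/(fρ)) ∂P/∂x
u_g = −(1.9×10⁻³)/(−1.30×10⁻⁴ × 1.08) = 13.5 m/s;  v_g = (−0.51×10⁻³)/(−1.30×10⁻⁴ × 1.08) = 3.64 m/s
|V_g| = √(u_g² + v_g²) = 14.0 m/s

14.0 m/s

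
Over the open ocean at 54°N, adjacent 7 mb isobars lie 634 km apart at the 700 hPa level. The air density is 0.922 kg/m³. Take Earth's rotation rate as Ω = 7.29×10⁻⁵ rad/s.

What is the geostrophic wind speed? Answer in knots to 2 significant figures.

20 knots

Coriolis parameter at 54°N:
f = 2Ω sin φ = 2 × 7.29×10⁻⁵ × sin 54° = 1.18×10⁻⁴ s⁻¹
Pressure gradient: |∂P/∂n| = 700 Pa / 634000 m = 1.10×10⁻³ Pa/m
Geostrophic balance (pressure-gradient force = Coriolis force):
V_g = (1/(fρ)) |∂P/∂n| = 1.10×10⁻³ / (1.18×10⁻⁴ × 0.922) = 10.2 m/s
Converting: 10.2 m/s × 1.944 = 20 knots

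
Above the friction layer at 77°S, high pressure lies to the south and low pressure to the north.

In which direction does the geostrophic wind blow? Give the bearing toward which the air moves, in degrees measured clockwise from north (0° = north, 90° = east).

The pressure-gradient force points toward the north (bearing 000°).
Geostrophic balance: in the Southern Hemisphere the Coriolis force deflects motion to the left, so the geostrophic wind blows 90° to the left of the pressure-gradient force (low pressure on the right).
Rotating 000° by 90° counterclockwise gives 270° — the wind blows toward the west.

270°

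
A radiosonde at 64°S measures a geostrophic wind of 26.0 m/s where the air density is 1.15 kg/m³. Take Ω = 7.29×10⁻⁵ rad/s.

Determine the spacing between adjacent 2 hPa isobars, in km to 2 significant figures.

51 km

Coriolis parameter at 64°S:
f = 2Ω sin φ = 2 × 7.29×10⁻⁵ × sin 64° = 1.31×10⁻⁴ s⁻¹
Geostrophic balance rearranged: |∂P/∂n| = f ρ V_g
|∂P/∂n| = 1.31×10⁻⁴ × 1.15 × 26.0 = 3.92×10⁻³ Pa/m
Isobar spacing: Δn = ΔP/|∂P/∂n| = 200 Pa / 3.92×10⁻³ Pa/m = 51044 m ≈ 51 km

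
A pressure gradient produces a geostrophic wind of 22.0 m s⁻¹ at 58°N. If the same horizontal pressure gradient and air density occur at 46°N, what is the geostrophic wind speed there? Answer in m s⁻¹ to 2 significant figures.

With the same pressure gradient and density, V_g ∝ 1/f ∝ 1/sin φ.
V₂ = V₁ · sin φ₁ / sin φ₂ = 22.0 × sin 58° / sin 46°
V₂ = 22.0 × 0.8480/0.7193 = 26 m s⁻¹

26 m s⁻¹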